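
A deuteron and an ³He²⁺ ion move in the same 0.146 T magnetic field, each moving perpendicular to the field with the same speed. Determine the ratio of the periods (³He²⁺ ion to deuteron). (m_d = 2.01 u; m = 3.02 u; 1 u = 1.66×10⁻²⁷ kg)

ratio ≈ 0.751

T = 2πm/(qB) is independent of speed, so T₂/T₁ = (m₂/q₂)/(m₁/q₁).
T_{³He²⁺ ion}/T_{deuteron} = (5.01×10^-27/2e) / (3.34×10^-27/1e) = 0.751.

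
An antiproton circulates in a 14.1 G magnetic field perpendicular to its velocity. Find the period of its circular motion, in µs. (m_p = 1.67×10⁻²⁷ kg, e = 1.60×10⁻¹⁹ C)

T ≈ 46.5 µs

The cyclotron period is independent of speed: T = 2πm/(qB).
T = 2π(1.67×10^-27) / [(1×1.60×10^-19)(1.41×10^-3)] = 4.65×10^-5 s.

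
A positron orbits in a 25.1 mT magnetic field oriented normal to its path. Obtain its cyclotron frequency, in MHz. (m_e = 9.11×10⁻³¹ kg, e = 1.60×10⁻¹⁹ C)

f ≈ 702 MHz

f = qB/(2πm) = (1×1.60×10^-19)(0.0251) / [2π(9.11×10^-31)] = 7.02×10^8 Hz.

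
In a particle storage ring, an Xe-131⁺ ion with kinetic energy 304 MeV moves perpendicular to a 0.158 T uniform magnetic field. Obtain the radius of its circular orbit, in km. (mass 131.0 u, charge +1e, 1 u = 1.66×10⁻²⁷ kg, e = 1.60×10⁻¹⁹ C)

Convert the energy: K = 304 MeV = 4.86×10^-11 J.
v = √(2K/m) = √(2·4.86×10^-11/2.17×10^-25) = 2.12×10^7 m/s.
r = mv/(qB) = (2.17×10^-25)(2.12×10^7) / [(1×1.60×10^-19)(0.158)] = 182 m.

r ≈ 0.182 km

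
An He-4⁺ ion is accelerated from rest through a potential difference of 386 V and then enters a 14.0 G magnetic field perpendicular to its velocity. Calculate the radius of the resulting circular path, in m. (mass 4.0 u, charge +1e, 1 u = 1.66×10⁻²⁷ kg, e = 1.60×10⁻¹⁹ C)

r ≈ 4.04 m

The kinetic energy gained is K = qV = (1×1.60×10^-19)(386) = 6.18×10^-17 J.
v = √(2K/m) = 1.36×10^5 m/s.
r = mv/(qB) = (6.64×10^-27)(1.36×10^5) / [(1×1.60×10^-19)(1.40×10^-3)] = 4.04 m.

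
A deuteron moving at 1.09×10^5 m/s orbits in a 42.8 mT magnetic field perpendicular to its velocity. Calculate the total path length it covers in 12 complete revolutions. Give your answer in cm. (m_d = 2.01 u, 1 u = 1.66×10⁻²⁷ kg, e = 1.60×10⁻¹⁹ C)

r = mv/(qB) = 0.0531 m, so one revolution covers 2πr = 0.334 m.
In 12 revolutions: L = 12·2πr = 4.00 m.

L ≈ 400 cm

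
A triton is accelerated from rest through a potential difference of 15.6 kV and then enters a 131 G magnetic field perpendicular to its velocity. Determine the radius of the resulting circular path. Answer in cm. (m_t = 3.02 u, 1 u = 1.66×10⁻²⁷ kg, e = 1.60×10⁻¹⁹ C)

r ≈ 239 cm

The kinetic energy gained is K = qV = (1×1.60×10^-19)(1.56×10^4) = 2.50×10^-15 J.
v = √(2K/m) = 9.98×10^5 m/s.
r = mv/(qB) = (5.01×10^-27)(9.98×10^5) / [(1×1.60×10^-19)(0.0131)] = 2.39 m.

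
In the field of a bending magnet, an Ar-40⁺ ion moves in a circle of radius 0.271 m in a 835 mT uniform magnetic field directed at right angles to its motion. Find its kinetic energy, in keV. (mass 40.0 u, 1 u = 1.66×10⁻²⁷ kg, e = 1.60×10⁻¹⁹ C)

v = qBr/m = (1×1.60×10^-19)(0.835)(0.271) / (6.64×10^-26) = 5.45×10^5 m/s.
K = ½mv² = 0.5·(6.64×10^-26)·(5.45×10^5)² = 9.87×10^-15 J = 61.7 keV.

K ≈ 61.7 keV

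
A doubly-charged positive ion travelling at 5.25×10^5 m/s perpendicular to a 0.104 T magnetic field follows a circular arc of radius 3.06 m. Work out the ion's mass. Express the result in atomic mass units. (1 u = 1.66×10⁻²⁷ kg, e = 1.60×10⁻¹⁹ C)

m ≈ 117 u

qvB = mv²/r ⇒ m = qBr/v.
m = (2×1.60×10^-19)(0.104)(3.06) / (5.25×10^5) = 1.94×10^-25 kg = 117 u.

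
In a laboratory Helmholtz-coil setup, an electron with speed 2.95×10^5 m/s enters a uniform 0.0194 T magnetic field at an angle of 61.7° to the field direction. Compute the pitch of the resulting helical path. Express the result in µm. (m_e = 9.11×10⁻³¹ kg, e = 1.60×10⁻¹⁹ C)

The velocity component along B is v∥ = v cos61.7° = 1.40×10^5 m/s.
The cyclotron period T = 2πm/(qB) = 1.84×10^-9 s is set by m, q, B alone.
Pitch = v∥·T = (1.40×10^5)(1.84×10^-9) = 2.58×10^-4 m.

pitch ≈ 258 µm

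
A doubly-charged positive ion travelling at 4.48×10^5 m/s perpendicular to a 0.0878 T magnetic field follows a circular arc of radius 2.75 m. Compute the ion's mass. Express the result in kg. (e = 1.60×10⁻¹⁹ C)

m ≈ 1.72×10^-25 kg

qvB = mv²/r ⇒ m = qBr/v.
m = (2×1.60×10^-19)(0.0878)(2.75) / (4.48×10^5) = 1.72×10^-25 kg.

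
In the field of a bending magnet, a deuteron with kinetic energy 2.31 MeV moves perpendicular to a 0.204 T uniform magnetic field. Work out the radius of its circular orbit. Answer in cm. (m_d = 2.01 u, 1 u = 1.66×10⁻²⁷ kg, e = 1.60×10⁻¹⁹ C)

Convert the energy: K = 2.31 MeV = 3.70×10^-13 J.
v = √(2K/m) = √(2·3.70×10^-13/3.34×10^-27) = 1.49×10^7 m/s.
r = mv/(qB) = (3.34×10^-27)(1.49×10^7) / [(1×1.60×10^-19)(0.204)] = 1.52 m.

r ≈ 152 cm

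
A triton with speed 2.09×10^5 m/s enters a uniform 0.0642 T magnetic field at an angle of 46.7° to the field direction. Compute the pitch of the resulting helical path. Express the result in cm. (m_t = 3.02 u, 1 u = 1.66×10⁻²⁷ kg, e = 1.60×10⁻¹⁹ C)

pitch ≈ 44.0 cm

The velocity component along B is v∥ = v cos46.7° = 1.43×10^5 m/s.
The cyclotron period T = 2πm/(qB) = 3.07×10^-6 s is set by m, q, B alone.
Pitch = v∥·T = (1.43×10^5)(3.07×10^-6) = 0.440 m.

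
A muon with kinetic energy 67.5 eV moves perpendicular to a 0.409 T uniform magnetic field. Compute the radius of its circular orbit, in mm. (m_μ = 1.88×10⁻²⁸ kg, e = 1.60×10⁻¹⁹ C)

Convert the energy: K = 67.5 eV = 1.08×10^-17 J.
v = √(2K/m) = √(2·1.08×10^-17/1.88×10^-28) = 3.39×10^5 m/s.
r = mv/(qB) = (1.88×10^-28)(3.39×10^5) / [(1×1.60×10^-19)(0.409)] = 9.74×10^-4 m.

r ≈ 0.974 mm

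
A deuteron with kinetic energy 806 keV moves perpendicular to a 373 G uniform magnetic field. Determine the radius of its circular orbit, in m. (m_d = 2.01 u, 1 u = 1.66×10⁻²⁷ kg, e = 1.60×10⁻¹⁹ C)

r ≈ 4.92 m

Convert the energy: K = 806 keV = 1.29×10^-13 J.
v = √(2K/m) = √(2·1.29×10^-13/3.34×10^-27) = 8.79×10^6 m/s.
r = mv/(qB) = (3.34×10^-27)(8.79×10^6) / [(1×1.60×10^-19)(0.0373)] = 4.92 m.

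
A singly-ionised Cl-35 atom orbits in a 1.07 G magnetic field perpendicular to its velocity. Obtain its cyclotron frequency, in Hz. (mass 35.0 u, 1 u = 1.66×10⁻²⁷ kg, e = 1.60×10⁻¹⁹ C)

f ≈ 46.9 Hz

f = qB/(2πm) = (1×1.60×10^-19)(1.07×10^-4) / [2π(5.81×10^-26)] = 46.9 Hz.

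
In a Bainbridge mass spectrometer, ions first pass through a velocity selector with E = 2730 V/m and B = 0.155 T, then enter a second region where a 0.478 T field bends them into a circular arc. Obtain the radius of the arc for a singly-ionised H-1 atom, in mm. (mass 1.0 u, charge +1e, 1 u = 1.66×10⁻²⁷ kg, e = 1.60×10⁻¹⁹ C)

r ≈ 0.382 mm

The selector passes v = E/B = 2730/0.155 = 1.76×10^4 m/s.
In the deflection region, r = mv/(qB₂) = (1.66×10^-27)(1.76×10^4) / [(1×1.60×10^-19)(0.478)] = 3.82×10^-4 m.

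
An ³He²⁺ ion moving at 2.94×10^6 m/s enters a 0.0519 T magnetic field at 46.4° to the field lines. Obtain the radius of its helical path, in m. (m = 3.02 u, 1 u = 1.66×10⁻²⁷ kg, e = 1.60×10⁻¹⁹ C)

Only the perpendicular component v⊥ = v sin46.4° = 2.13×10^6 m/s is bent by the field.
r = m v⊥ /(qB) = (5.01×10^-27)(2.13×10^6) / [(2×1.60×10^-19)(0.0519)] = 0.643 m.

r ≈ 0.643 m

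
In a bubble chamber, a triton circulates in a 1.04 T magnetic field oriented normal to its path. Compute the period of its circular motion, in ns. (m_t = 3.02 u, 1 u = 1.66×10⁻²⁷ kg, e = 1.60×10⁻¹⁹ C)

T ≈ 189 ns

The cyclotron period is independent of speed: T = 2πm/(qB).
T = 2π(5.01×10^-27) / [(1×1.60×10^-19)(1.04)] = 1.89×10^-7 s.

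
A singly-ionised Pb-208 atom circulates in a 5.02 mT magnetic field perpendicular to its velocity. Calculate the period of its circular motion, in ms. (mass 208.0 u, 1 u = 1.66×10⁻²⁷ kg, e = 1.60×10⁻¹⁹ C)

T ≈ 2.70 ms

The cyclotron period is independent of speed: T = 2πm/(qB).
T = 2π(3.45×10^-25) / [(1×1.60×10^-19)(5.02×10^-3)] = 2.70×10^-3 s.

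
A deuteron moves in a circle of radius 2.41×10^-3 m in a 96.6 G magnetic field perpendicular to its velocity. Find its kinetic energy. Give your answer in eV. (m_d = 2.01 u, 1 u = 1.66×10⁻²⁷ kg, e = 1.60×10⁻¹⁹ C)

v = qBr/m = (1×1.60×10^-19)(9.66×10^-3)(2.41×10^-3) / (3.34×10^-27) = 1120 m/s.
K = ½mv² = 0.5·(3.34×10^-27)·(1120)² = 2.08×10^-21 J = 0.0130 eV.

K ≈ 0.0130 eV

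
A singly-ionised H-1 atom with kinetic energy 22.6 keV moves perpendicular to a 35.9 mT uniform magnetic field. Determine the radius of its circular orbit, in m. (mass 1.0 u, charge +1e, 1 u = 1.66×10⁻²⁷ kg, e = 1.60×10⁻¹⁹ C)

Convert the energy: K = 22.6 keV = 3.62×10^-15 J.
v = √(2K/m) = √(2·3.62×10^-15/1.66×10^-27) = 2.09×10^6 m/s.
r = mv/(qB) = (1.66×10^-27)(2.09×10^6) / [(1×1.60×10^-19)(0.0359)] = 0.603 m.

r ≈ 0.603 m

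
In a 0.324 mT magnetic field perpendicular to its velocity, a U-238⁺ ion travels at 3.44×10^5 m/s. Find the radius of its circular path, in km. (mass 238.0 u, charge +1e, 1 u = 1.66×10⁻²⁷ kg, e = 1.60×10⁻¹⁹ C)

r ≈ 2.62 km

The magnetic force provides the centripetal force: qvB = mv²/r, so r = mv/(qB).
r = (3.95×10^-25 kg)(3.44×10^5 m/s) / [(1×1.60×10^-19 C)(3.24×10^-4 T)] = 2620 m.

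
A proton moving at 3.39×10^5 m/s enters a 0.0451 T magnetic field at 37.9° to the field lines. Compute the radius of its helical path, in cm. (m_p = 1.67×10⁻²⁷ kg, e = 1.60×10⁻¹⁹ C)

Only the perpendicular component v⊥ = v sin37.9° = 2.08×10^5 m/s is bent by the field.
r = m v⊥ /(qB) = (1.67×10^-27)(2.08×10^5) / [(1×1.60×10^-19)(0.0451)] = 0.0482 m.

r ≈ 4.82 cm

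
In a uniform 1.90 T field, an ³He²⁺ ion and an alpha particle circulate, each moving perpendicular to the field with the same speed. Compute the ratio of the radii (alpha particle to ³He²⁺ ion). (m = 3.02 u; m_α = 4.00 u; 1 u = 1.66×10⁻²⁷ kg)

r = mv/(qB) ⇒ at equal v, r ∝ m/q.
r_{alpha particle}/r_{³He²⁺ ion} = 1.32.

ratio ≈ 1.32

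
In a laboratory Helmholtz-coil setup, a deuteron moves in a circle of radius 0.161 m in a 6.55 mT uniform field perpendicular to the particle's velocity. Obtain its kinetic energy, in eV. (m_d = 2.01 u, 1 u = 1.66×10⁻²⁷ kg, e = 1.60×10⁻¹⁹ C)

v = qBr/m = (1×1.60×10^-19)(6.55×10^-3)(0.161) / (3.34×10^-27) = 5.06×10^4 m/s.
K = ½mv² = 0.5·(3.34×10^-27)·(5.06×10^4)² = 4.27×10^-18 J = 26.7 eV.

K ≈ 26.7 eV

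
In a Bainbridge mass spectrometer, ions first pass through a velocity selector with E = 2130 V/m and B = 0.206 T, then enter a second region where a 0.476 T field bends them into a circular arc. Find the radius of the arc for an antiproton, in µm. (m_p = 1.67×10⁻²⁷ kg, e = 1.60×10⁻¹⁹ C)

The selector passes v = E/B = 2130/0.206 = 1.03×10^4 m/s.
In the deflection region, r = mv/(qB₂) = (1.67×10^-27)(1.03×10^4) / [(1×1.60×10^-19)(0.476)] = 2.27×10^-4 m.

r ≈ 227 µm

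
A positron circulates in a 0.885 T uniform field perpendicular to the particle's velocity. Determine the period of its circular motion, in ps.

T ≈ 40.4 ps

The cyclotron period is independent of speed: T = 2πm/(qB).
T = 2π(9.11×10^-31) / [(1×1.60×10^-19)(0.885)] = 4.04×10^-11 s.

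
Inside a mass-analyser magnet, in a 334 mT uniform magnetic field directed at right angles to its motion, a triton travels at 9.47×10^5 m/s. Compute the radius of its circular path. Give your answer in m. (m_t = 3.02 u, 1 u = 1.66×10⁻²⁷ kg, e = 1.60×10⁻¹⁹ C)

r ≈ 0.0888 m

The magnetic force provides the centripetal force: qvB = mv²/r, so r = mv/(qB).
r = (5.01×10^-27 kg)(9.47×10^5 m/s) / [(1×1.60×10^-19 C)(0.334 T)] = 0.0888 m.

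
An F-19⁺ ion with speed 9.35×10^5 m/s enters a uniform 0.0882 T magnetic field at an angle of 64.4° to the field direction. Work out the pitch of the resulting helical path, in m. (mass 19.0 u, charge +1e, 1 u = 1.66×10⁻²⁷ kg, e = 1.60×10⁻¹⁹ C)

pitch ≈ 5.67 m

The velocity component along B is v∥ = v cos64.4° = 4.04×10^5 m/s.
The cyclotron period T = 2πm/(qB) = 1.40×10^-5 s is set by m, q, B alone.
Pitch = v∥·T = (4.04×10^5)(1.40×10^-5) = 5.67 m.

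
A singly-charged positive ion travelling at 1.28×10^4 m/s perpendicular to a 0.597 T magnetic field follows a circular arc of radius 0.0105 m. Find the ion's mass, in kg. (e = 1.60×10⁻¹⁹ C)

m ≈ 7.84×10^-26 kg

qvB = mv²/r ⇒ m = qBr/v.
m = (1×1.60×10^-19)(0.597)(0.0105) / (1.28×10^4) = 7.84×10^-26 kg.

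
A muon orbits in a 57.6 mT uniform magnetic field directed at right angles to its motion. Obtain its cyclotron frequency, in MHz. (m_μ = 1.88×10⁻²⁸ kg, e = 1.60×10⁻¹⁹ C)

f = qB/(2πm) = (1×1.60×10^-19)(0.0576) / [2π(1.88×10^-28)] = 7.80×10^6 Hz.

f ≈ 7.80 MHz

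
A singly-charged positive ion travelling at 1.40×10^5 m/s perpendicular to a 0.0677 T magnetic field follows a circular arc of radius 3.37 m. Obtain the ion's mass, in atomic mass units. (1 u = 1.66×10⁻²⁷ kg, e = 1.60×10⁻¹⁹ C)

qvB = mv²/r ⇒ m = qBr/v.
m = (1×1.60×10^-19)(0.0677)(3.37) / (1.40×10^5) = 2.61×10^-25 kg = 157 u.

m ≈ 157 u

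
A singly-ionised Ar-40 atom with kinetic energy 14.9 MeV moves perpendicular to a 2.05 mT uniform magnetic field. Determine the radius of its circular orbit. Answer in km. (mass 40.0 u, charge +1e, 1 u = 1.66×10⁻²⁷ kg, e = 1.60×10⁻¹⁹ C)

r ≈ 1.72 km

Convert the energy: K = 14.9 MeV = 2.38×10^-12 J.
v = √(2K/m) = √(2·2.38×10^-12/6.64×10^-26) = 8.47×10^6 m/s.
r = mv/(qB) = (6.64×10^-26)(8.47×10^6) / [(1×1.60×10^-19)(2.05×10^-3)] = 1720 m.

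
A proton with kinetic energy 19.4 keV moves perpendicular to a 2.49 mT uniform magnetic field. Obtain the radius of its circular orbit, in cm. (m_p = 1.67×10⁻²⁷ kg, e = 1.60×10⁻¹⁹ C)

Convert the energy: K = 19.4 keV = 3.10×10^-15 J.
v = √(2K/m) = √(2·3.10×10^-15/1.67×10^-27) = 1.93×10^6 m/s.
r = mv/(qB) = (1.67×10^-27)(1.93×10^6) / [(1×1.60×10^-19)(2.49×10^-3)] = 8.08 m.

r ≈ 808 cm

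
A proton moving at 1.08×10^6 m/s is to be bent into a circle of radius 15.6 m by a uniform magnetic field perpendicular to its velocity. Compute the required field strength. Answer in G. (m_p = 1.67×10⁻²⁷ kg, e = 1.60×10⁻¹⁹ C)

qvB = mv²/r gives B = mv/(qr).
B = (1.67×10^-27)(1.08×10^6) / [(1×1.60×10^-19)(15.6)] = 7.23×10^-4 T.

B ≈ 7.23 G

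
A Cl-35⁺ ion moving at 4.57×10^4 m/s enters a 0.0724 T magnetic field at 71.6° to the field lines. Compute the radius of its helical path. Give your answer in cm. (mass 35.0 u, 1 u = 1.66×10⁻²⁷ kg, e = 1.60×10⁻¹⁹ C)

r ≈ 21.7 cm

Only the perpendicular component v⊥ = v sin71.6° = 4.34×10^4 m/s is bent by the field.
r = m v⊥ /(qB) = (5.81×10^-26)(4.34×10^4) / [(1×1.60×10^-19)(0.0724)] = 0.217 m.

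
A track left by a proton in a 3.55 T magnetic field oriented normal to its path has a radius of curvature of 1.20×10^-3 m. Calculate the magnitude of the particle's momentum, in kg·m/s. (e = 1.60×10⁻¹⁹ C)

Since qvB = mv²/r, the momentum p = mv = qBr.
p = (1×1.60×10^-19)(3.55)(1.20×10^-3) = 6.82×10^-22 kg·m/s.

p ≈ 6.82×10^-22 kg·m/s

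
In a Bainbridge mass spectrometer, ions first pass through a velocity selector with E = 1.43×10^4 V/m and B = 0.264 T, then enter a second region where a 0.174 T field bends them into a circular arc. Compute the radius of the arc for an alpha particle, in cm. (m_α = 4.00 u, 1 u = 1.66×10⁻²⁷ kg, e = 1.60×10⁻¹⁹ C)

The selector passes v = E/B = 1.43×10^4/0.264 = 5.42×10^4 m/s.
In the deflection region, r = mv/(qB₂) = (6.64×10^-27)(5.42×10^4) / [(2×1.60×10^-19)(0.174)] = 6.46×10^-3 m.

r ≈ 0.646 cm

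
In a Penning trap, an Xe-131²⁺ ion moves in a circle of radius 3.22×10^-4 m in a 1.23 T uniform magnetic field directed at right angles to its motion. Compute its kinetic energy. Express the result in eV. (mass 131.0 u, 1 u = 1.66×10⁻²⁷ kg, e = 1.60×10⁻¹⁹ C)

v = qBr/m = (2×1.60×10^-19)(1.23)(3.22×10^-4) / (2.17×10^-25) = 583 m/s.
K = ½mv² = 0.5·(2.17×10^-25)·(583)² = 3.69×10^-20 J = 0.231 eV.

K ≈ 0.231 eV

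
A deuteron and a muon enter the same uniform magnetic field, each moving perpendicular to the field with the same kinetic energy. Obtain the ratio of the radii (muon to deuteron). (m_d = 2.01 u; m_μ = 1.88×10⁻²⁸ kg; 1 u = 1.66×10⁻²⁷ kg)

ratio ≈ 0.237

r = √(2mK)/(qB) ⇒ at equal K, r ∝ √m/q.
r_{muon}/r_{deuteron} = 0.237.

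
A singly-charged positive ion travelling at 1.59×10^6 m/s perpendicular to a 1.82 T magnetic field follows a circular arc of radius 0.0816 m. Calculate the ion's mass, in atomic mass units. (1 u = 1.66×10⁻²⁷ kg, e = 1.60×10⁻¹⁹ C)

m ≈ 9.00 u

qvB = mv²/r ⇒ m = qBr/v.
m = (1×1.60×10^-19)(1.82)(0.0816) / (1.59×10^6) = 1.49×10^-26 kg = 9.00 u.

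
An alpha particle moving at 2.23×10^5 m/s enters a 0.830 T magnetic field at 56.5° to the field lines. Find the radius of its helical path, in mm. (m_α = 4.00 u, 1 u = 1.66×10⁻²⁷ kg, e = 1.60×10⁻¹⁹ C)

r ≈ 4.65 mm

Only the perpendicular component v⊥ = v sin56.5° = 1.86×10^5 m/s is bent by the field.
r = m v⊥ /(qB) = (6.64×10^-27)(1.86×10^5) / [(2×1.60×10^-19)(0.830)] = 4.65×10^-3 m.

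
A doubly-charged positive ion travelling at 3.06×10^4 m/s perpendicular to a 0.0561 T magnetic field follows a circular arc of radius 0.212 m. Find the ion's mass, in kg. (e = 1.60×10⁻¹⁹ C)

qvB = mv²/r ⇒ m = qBr/v.
m = (2×1.60×10^-19)(0.0561)(0.212) / (3.06×10^4) = 1.24×10^-25 kg.

m ≈ 1.24×10^-25 kg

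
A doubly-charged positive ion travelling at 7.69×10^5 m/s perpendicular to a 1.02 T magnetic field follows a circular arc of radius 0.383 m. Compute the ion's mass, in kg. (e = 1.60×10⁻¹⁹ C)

qvB = mv²/r ⇒ m = qBr/v.
m = (2×1.60×10^-19)(1.02)(0.383) / (7.69×10^5) = 1.63×10^-25 kg.

m ≈ 1.63×10^-25 kg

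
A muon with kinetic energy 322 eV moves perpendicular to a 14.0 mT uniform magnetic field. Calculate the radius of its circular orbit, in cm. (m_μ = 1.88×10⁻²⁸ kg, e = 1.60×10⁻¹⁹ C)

Convert the energy: K = 322 eV = 5.15×10^-17 J.
v = √(2K/m) = √(2·5.15×10^-17/1.88×10^-28) = 7.40×10^5 m/s.
r = mv/(qB) = (1.88×10^-28)(7.40×10^5) / [(1×1.60×10^-19)(0.0140)] = 0.0621 m.

r ≈ 6.21 cm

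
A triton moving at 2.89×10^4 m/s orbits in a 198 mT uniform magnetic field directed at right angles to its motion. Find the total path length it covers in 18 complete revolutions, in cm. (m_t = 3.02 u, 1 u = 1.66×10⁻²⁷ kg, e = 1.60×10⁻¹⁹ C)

r = mv/(qB) = 4.57×10^-3 m, so one revolution covers 2πr = 0.0287 m.
In 18 revolutions: L = 18·2πr = 0.517 m.

L ≈ 51.7 cm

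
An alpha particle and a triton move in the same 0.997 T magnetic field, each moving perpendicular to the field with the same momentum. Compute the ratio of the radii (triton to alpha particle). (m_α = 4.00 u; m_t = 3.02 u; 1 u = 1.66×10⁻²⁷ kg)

r = p/(qB) ⇒ at equal p, r ∝ 1/q.
r_{triton}/r_{alpha particle} = 2.00.

ratio ≈ 2.00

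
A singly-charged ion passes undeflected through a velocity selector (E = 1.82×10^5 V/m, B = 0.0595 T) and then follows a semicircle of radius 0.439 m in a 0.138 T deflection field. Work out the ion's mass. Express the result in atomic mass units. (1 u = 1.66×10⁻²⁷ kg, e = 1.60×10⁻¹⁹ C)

v = E/B₁ = 3.06×10^6 m/s.
From r = mv/(qB₂), m = qB₂r/v = (1×1.60×10^-19)(0.138)(0.439) / (3.06×10^6) = 3.17×10^-27 kg.
In atomic mass units: m = 3.17×10^-27 / 1.66×10^-27 = 1.91 u.

m ≈ 1.91 u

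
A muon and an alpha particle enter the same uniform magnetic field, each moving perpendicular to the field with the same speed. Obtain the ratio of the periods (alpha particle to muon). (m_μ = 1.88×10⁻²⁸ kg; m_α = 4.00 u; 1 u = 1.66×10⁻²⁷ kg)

ratio ≈ 17.7

T = 2πm/(qB) is independent of speed, so T₂/T₁ = (m₂/q₂)/(m₁/q₁).
T_{alpha particle}/T_{muon} = (6.64×10^-27/2e) / (1.88×10^-28/1e) = 17.7.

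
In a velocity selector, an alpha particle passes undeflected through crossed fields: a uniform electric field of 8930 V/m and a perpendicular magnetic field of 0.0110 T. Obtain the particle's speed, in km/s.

For zero net force, qE = qvB, so v = E/B.
v = (8930) / (0.0110) = 8.12×10^5 m/s.

v ≈ 812 km/s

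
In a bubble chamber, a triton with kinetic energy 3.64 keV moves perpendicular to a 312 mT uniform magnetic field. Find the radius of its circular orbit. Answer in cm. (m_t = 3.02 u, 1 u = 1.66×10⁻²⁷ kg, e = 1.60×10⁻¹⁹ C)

Convert the energy: K = 3.64 keV = 5.82×10^-16 J.
v = √(2K/m) = √(2·5.82×10^-16/5.01×10^-27) = 4.82×10^5 m/s.
r = mv/(qB) = (5.01×10^-27)(4.82×10^5) / [(1×1.60×10^-19)(0.312)] = 0.0484 m.

r ≈ 4.84 cm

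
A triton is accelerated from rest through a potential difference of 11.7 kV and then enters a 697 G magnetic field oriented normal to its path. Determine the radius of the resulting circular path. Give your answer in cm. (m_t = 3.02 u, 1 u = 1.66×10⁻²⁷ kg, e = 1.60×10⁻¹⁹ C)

r ≈ 38.8 cm

The kinetic energy gained is K = qV = (1×1.60×10^-19)(1.17×10^4) = 1.87×10^-15 J.
v = √(2K/m) = 8.64×10^5 m/s.
r = mv/(qB) = (5.01×10^-27)(8.64×10^5) / [(1×1.60×10^-19)(0.0697)] = 0.388 m.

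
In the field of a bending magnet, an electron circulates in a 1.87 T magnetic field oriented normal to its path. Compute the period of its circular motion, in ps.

The cyclotron period is independent of speed: T = 2πm/(qB).
T = 2π(9.11×10^-31) / [(1×1.60×10^-19)(1.87)] = 1.91×10^-11 s.

T ≈ 19.1 ps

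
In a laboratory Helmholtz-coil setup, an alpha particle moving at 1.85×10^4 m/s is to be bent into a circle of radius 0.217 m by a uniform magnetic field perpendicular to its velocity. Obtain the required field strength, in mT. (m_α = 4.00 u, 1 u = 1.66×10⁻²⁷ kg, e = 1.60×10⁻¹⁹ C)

qvB = mv²/r gives B = mv/(qr).
B = (6.64×10^-27)(1.85×10^4) / [(2×1.60×10^-19)(0.217)] = 1.77×10^-3 T.

B ≈ 1.77 mT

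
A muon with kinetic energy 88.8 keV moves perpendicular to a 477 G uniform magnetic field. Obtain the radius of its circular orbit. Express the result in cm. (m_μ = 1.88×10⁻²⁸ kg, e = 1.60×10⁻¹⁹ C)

r ≈ 30.3 cm

Convert the energy: K = 88.8 keV = 1.42×10^-14 J.
v = √(2K/m) = √(2·1.42×10^-14/1.88×10^-28) = 1.23×10^7 m/s.
r = mv/(qB) = (1.88×10^-28)(1.23×10^7) / [(1×1.60×10^-19)(0.0477)] = 0.303 m.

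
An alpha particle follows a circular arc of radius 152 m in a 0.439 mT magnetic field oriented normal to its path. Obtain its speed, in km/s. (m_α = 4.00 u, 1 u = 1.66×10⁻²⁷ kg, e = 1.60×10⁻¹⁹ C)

v ≈ 3220 km/s

From qvB = mv²/r, v = qBr/m.
v = (2×1.60×10^-19)(4.39×10^-4)(152) / (6.64×10^-27) = 3.22×10^6 m/s.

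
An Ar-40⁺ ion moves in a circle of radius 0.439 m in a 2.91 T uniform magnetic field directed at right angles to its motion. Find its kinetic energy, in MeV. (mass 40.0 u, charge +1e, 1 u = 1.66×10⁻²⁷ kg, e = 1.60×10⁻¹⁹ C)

v = qBr/m = (1×1.60×10^-19)(2.91)(0.439) / (6.64×10^-26) = 3.08×10^6 m/s.
K = ½mv² = 0.5·(6.64×10^-26)·(3.08×10^6)² = 3.15×10^-13 J = 1.97 MeV.

K ≈ 1.97 MeV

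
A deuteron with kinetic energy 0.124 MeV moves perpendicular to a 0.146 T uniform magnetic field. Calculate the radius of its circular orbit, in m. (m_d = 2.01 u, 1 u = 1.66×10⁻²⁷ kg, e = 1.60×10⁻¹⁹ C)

r ≈ 0.493 m

Convert the energy: K = 0.124 MeV = 1.98×10^-14 J.
v = √(2K/m) = √(2·1.98×10^-14/3.34×10^-27) = 3.45×10^6 m/s.
r = mv/(qB) = (3.34×10^-27)(3.45×10^6) / [(1×1.60×10^-19)(0.146)] = 0.493 m.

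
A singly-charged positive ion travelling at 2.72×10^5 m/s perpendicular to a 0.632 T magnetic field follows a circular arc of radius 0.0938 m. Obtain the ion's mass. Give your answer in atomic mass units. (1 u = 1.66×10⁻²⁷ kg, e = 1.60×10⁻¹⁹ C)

qvB = mv²/r ⇒ m = qBr/v.
m = (1×1.60×10^-19)(0.632)(0.0938) / (2.72×10^5) = 3.49×10^-26 kg = 21.0 u.

m ≈ 21.0 u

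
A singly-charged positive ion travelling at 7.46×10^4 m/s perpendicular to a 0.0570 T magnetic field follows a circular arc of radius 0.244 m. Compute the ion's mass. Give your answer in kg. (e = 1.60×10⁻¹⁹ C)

qvB = mv²/r ⇒ m = qBr/v.
m = (1×1.60×10^-19)(0.0570)(0.244) / (7.46×10^4) = 2.98×10^-26 kg.

m ≈ 2.98×10^-26 kg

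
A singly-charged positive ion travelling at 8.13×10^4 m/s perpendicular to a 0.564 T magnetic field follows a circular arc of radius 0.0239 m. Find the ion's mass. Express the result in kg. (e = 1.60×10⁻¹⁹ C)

qvB = mv²/r ⇒ m = qBr/v.
m = (1×1.60×10^-19)(0.564)(0.0239) / (8.13×10^4) = 2.65×10^-26 kg.

m ≈ 2.65×10^-26 kg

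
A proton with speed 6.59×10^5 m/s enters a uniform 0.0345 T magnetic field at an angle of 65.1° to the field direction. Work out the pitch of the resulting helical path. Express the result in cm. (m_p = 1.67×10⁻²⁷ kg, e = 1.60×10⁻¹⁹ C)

The velocity component along B is v∥ = v cos65.1° = 2.77×10^5 m/s.
The cyclotron period T = 2πm/(qB) = 1.90×10^-6 s is set by m, q, B alone.
Pitch = v∥·T = (2.77×10^5)(1.90×10^-6) = 0.527 m.

pitch ≈ 52.7 cm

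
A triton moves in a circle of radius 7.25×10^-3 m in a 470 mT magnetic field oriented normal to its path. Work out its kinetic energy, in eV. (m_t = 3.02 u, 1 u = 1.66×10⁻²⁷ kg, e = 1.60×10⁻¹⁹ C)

K ≈ 185 eV

v = qBr/m = (1×1.60×10^-19)(0.470)(7.25×10^-3) / (5.01×10^-27) = 1.09×10^5 m/s.
K = ½mv² = 0.5·(5.01×10^-27)·(1.09×10^5)² = 2.96×10^-17 J = 185 eV.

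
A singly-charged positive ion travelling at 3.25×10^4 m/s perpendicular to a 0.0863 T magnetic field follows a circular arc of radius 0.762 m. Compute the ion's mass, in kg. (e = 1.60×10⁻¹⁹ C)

m ≈ 3.24×10^-25 kg

qvB = mv²/r ⇒ m = qBr/v.
m = (1×1.60×10^-19)(0.0863)(0.762) / (3.25×10^4) = 3.24×10^-25 kg.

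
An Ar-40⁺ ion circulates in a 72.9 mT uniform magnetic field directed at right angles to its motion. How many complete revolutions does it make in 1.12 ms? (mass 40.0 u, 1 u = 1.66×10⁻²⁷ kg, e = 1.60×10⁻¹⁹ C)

T = 2πm/(qB) = 2π(6.64×10^-26) / [(1×1.60×10^-19)(0.0729)] = 3.5768×10^-5 s.
N = t/T = 1.12×10^-3 / 3.5768×10^-5 ≈ 31.31, so 31 complete revolutions.

N = 31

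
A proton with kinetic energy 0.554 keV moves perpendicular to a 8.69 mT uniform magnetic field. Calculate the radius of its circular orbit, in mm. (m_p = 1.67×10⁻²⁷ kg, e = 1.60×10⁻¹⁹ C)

Convert the energy: K = 0.554 keV = 8.86×10^-17 J.
v = √(2K/m) = √(2·8.86×10^-17/1.67×10^-27) = 3.26×10^5 m/s.
r = mv/(qB) = (1.67×10^-27)(3.26×10^5) / [(1×1.60×10^-19)(8.69×10^-3)] = 0.391 m.

r ≈ 391 mm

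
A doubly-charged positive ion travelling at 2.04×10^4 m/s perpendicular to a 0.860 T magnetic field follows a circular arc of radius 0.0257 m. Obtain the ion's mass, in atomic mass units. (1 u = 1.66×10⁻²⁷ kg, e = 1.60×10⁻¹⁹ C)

qvB = mv²/r ⇒ m = qBr/v.
m = (2×1.60×10^-19)(0.860)(0.0257) / (2.04×10^4) = 3.47×10^-25 kg = 209 u.

m ≈ 209 u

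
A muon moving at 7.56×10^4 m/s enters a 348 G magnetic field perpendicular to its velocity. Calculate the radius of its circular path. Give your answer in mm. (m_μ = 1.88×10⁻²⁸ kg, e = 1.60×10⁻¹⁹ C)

The magnetic force provides the centripetal force: qvB = mv²/r, so r = mv/(qB).
r = (1.88×10^-28 kg)(7.56×10^4 m/s) / [(1×1.60×10^-19 C)(0.0348 T)] = 2.55×10^-3 m.

r ≈ 2.55 mm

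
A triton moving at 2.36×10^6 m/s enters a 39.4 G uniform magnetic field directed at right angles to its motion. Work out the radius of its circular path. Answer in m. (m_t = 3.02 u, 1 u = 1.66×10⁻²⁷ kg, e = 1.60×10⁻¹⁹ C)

r ≈ 18.8 m

The magnetic force provides the centripetal force: qvB = mv²/r, so r = mv/(qB).
r = (5.01×10^-27 kg)(2.36×10^6 m/s) / [(1×1.60×10^-19 C)(3.94×10^-3 T)] = 18.8 m.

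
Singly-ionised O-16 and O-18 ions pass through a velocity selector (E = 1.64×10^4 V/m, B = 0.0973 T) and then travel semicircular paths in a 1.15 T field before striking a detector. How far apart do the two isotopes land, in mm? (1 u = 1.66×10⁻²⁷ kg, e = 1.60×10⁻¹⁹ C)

Δd ≈ 6.08 mm

Both emerge at v = E/B₁ = 1.69×10^5 m/s.
r = mv/(qB₂), so r₁ = 0.02433 m and r₂ = 0.02737 m, giving Δr = 3.04×10^-3 m.
After a semicircle each ion lands a diameter 2r from the entry slit, so the separation is 2Δr = 6.08×10^-3 m.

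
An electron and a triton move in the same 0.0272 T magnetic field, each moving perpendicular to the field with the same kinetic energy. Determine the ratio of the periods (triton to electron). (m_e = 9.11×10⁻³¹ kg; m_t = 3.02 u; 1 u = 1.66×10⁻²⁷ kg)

T = 2πm/(qB) is independent of speed, so T₂/T₁ = (m₂/q₂)/(m₁/q₁).
T_{triton}/T_{electron} = (5.01×10^-27/1e) / (9.11×10^-31/1e) = 5500.

ratio ≈ 5500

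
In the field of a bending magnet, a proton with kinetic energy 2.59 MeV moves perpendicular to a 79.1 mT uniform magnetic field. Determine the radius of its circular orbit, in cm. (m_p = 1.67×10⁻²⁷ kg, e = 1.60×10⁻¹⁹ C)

r ≈ 294 cm

Convert the energy: K = 2.59 MeV = 4.14×10^-13 J.
v = √(2K/m) = √(2·4.14×10^-13/1.67×10^-27) = 2.23×10^7 m/s.
r = mv/(qB) = (1.67×10^-27)(2.23×10^7) / [(1×1.60×10^-19)(0.0791)] = 2.94 m.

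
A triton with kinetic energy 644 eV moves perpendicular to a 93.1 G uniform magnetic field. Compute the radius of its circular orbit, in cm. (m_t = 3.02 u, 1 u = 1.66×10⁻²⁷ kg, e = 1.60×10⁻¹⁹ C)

r ≈ 68.2 cm

Convert the energy: K = 644 eV = 1.03×10^-16 J.
v = √(2K/m) = √(2·1.03×10^-16/5.01×10^-27) = 2.03×10^5 m/s.
r = mv/(qB) = (5.01×10^-27)(2.03×10^5) / [(1×1.60×10^-19)(9.31×10^-3)] = 0.682 m.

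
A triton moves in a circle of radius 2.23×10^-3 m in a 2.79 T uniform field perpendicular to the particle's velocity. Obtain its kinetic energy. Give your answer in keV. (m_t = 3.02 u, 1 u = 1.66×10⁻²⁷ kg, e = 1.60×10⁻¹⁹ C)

v = qBr/m = (1×1.60×10^-19)(2.79)(2.23×10^-3) / (5.01×10^-27) = 1.99×10^5 m/s.
K = ½mv² = 0.5·(5.01×10^-27)·(1.99×10^5)² = 9.88×10^-17 J = 0.618 keV.

K ≈ 0.618 keV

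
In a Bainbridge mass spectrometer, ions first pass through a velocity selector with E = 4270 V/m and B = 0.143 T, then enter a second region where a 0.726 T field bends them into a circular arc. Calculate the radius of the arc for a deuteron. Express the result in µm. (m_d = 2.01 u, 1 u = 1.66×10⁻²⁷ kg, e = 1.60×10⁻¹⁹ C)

r ≈ 858 µm

The selector passes v = E/B = 4270/0.143 = 2.99×10^4 m/s.
In the deflection region, r = mv/(qB₂) = (3.34×10^-27)(2.99×10^4) / [(1×1.60×10^-19)(0.726)] = 8.58×10^-4 m.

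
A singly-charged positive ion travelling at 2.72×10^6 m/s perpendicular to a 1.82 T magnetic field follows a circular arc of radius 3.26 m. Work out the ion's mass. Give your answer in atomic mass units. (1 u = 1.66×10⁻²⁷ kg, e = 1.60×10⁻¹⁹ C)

qvB = mv²/r ⇒ m = qBr/v.
m = (1×1.60×10^-19)(1.82)(3.26) / (2.72×10^6) = 3.49×10^-25 kg = 210 u.

m ≈ 210 u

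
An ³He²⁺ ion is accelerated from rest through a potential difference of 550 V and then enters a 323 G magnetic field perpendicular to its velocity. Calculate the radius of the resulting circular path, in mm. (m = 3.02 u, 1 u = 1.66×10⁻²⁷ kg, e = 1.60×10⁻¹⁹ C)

The kinetic energy gained is K = qV = (2×1.60×10^-19)(550) = 1.76×10^-16 J.
v = √(2K/m) = 2.65×10^5 m/s.
r = mv/(qB) = (5.01×10^-27)(2.65×10^5) / [(2×1.60×10^-19)(0.0323)] = 0.129 m.

r ≈ 129 mm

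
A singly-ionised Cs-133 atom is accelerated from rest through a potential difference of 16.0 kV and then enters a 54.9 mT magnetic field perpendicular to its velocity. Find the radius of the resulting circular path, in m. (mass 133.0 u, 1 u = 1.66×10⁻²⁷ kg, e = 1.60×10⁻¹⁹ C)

r ≈ 3.83 m

The kinetic energy gained is K = qV = (1×1.60×10^-19)(1.60×10^4) = 2.56×10^-15 J.
v = √(2K/m) = 1.52×10^5 m/s.
r = mv/(qB) = (2.21×10^-25)(1.52×10^5) / [(1×1.60×10^-19)(0.0549)] = 3.83 m.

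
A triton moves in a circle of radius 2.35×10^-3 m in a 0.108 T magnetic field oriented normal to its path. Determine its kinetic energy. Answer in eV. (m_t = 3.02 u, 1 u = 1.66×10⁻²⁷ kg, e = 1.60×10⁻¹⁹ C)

v = qBr/m = (1×1.60×10^-19)(0.108)(2.35×10^-3) / (5.01×10^-27) = 8100 m/s.
K = ½mv² = 0.5·(5.01×10^-27)·(8100)² = 1.64×10^-19 J = 1.03 eV.

K ≈ 1.03 eV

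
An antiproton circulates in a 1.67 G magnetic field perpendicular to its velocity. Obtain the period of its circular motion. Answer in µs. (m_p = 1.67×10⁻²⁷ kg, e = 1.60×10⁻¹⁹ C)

The cyclotron period is independent of speed: T = 2πm/(qB).
T = 2π(1.67×10^-27) / [(1×1.60×10^-19)(1.67×10^-4)] = 3.93×10^-4 s.

T ≈ 393 µs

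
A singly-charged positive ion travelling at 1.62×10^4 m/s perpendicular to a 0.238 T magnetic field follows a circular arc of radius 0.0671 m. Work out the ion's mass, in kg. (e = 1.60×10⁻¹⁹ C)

qvB = mv²/r ⇒ m = qBr/v.
m = (1×1.60×10^-19)(0.238)(0.0671) / (1.62×10^4) = 1.58×10^-25 kg.

m ≈ 1.58×10^-25 kg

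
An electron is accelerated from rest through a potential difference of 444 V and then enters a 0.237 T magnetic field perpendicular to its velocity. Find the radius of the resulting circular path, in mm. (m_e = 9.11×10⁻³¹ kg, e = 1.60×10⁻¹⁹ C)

The kinetic energy gained is K = qV = (1×1.60×10^-19)(444) = 7.10×10^-17 J.
v = √(2K/m) = 1.25×10^7 m/s.
r = mv/(qB) = (9.11×10^-31)(1.25×10^7) / [(1×1.60×10^-19)(0.237)] = 3.00×10^-4 m.

r ≈ 0.300 mm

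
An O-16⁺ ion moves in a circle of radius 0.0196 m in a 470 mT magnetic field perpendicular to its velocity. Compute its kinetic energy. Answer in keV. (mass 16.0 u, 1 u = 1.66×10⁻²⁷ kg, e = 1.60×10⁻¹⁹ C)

v = qBr/m = (1×1.60×10^-19)(0.470)(0.0196) / (2.66×10^-26) = 5.55×10^4 m/s.
K = ½mv² = 0.5·(2.66×10^-26)·(5.55×10^4)² = 4.09×10^-17 J = 0.256 keV.

K ≈ 0.256 keV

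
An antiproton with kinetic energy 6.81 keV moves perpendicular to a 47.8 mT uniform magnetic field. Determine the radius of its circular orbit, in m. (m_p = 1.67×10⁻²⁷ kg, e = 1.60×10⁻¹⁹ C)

Convert the energy: K = 6.81 keV = 1.09×10^-15 J.
v = √(2K/m) = √(2·1.09×10^-15/1.67×10^-27) = 1.14×10^6 m/s.
r = mv/(qB) = (1.67×10^-27)(1.14×10^6) / [(1×1.60×10^-19)(0.0478)] = 0.249 m.

r ≈ 0.249 m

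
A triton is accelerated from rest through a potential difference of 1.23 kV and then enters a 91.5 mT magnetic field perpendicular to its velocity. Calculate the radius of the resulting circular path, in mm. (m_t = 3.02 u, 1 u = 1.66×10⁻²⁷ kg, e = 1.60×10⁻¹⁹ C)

The kinetic energy gained is K = qV = (1×1.60×10^-19)(1230) = 1.97×10^-16 J.
v = √(2K/m) = 2.80×10^5 m/s.
r = mv/(qB) = (5.01×10^-27)(2.80×10^5) / [(1×1.60×10^-19)(0.0915)] = 0.0959 m.

r ≈ 95.9 mm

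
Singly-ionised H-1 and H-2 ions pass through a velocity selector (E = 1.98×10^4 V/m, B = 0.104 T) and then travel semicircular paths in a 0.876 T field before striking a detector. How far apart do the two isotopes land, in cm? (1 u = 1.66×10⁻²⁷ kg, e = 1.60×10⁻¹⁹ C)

Δd ≈ 0.451 cm

Both emerge at v = E/B₁ = 1.90×10^5 m/s.
r = mv/(qB₂), so r₁ = 2.25×10^-3 m and r₂ = 4.51×10^-3 m, giving Δr = 2.25×10^-3 m.
After a semicircle each ion lands a diameter 2r from the entry slit, so the separation is 2Δr = 4.51×10^-3 m.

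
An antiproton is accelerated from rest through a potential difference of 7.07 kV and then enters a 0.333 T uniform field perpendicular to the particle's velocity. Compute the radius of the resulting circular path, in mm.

The kinetic energy gained is K = qV = (1×1.60×10^-19)(7070) = 1.13×10^-15 J.
v = √(2K/m) = 1.16×10^6 m/s.
r = mv/(qB) = (1.67×10^-27)(1.16×10^6) / [(1×1.60×10^-19)(0.333)] = 0.0365 m.

r ≈ 36.5 mm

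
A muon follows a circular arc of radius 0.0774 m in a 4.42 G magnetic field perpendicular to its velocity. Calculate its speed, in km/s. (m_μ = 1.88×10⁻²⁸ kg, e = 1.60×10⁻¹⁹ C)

From qvB = mv²/r, v = qBr/m.
v = (1×1.60×10^-19)(4.42×10^-4)(0.0774) / (1.88×10^-28) = 2.91×10^4 m/s.

v ≈ 29.1 km/s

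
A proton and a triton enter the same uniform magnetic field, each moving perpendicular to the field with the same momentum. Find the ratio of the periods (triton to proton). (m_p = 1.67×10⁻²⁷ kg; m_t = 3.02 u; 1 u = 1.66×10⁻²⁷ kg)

T = 2πm/(qB) is independent of speed, so T₂/T₁ = (m₂/q₂)/(m₁/q₁).
T_{triton}/T_{proton} = (5.01×10^-27/1e) / (1.67×10^-27/1e) = 3.00.

ratio ≈ 3.00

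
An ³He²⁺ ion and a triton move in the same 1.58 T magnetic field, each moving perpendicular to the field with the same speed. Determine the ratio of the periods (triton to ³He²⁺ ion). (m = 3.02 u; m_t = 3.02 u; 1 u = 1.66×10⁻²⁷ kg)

T = 2πm/(qB) is independent of speed, so T₂/T₁ = (m₂/q₂)/(m₁/q₁).
T_{triton}/T_{³He²⁺ ion} = (5.01×10^-27/1e) / (5.01×10^-27/2e) = 2.00.

ratio ≈ 2.00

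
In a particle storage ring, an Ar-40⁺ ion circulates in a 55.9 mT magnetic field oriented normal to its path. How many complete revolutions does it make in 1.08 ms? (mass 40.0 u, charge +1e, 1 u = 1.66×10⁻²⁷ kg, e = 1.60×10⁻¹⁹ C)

N = 23

T = 2πm/(qB) = 2π(6.64×10^-26) / [(1×1.60×10^-19)(0.0559)] = 4.6646×10^-5 s.
N = t/T = 1.08×10^-3 / 4.6646×10^-5 ≈ 23.15, so 23 complete revolutions.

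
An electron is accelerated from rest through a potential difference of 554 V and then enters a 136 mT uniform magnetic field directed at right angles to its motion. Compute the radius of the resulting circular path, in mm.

The kinetic energy gained is K = qV = (1×1.60×10^-19)(554) = 8.86×10^-17 J.
v = √(2K/m) = 1.39×10^7 m/s.
r = mv/(qB) = (9.11×10^-31)(1.39×10^7) / [(1×1.60×10^-19)(0.136)] = 5.84×10^-4 m.

r ≈ 0.584 mm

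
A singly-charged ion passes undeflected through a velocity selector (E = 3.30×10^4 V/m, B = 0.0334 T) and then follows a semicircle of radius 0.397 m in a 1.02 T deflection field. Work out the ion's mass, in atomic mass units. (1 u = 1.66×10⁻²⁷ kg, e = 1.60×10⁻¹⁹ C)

v = E/B₁ = 9.88×10^5 m/s.
From r = mv/(qB₂), m = qB₂r/v = (1×1.60×10^-19)(1.02)(0.397) / (9.88×10^5) = 6.56×10^-26 kg.
In atomic mass units: m = 6.56×10^-26 / 1.66×10^-27 = 39.5 u.

m ≈ 39.5 u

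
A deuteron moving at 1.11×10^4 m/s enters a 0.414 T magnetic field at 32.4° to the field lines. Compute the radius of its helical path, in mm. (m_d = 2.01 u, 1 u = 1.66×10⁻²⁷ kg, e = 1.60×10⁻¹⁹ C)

Only the perpendicular component v⊥ = v sin32.4° = 5950 m/s is bent by the field.
r = m v⊥ /(qB) = (3.34×10^-27)(5950) / [(1×1.60×10^-19)(0.414)] = 3.00×10^-4 m.

r ≈ 0.300 mm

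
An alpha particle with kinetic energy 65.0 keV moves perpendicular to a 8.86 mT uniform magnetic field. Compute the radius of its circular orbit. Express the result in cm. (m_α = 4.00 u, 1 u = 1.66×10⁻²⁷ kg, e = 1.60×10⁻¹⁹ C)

r ≈ 415 cm

Convert the energy: K = 65.0 keV = 1.04×10^-14 J.
v = √(2K/m) = √(2·1.04×10^-14/6.64×10^-27) = 1.77×10^6 m/s.
r = mv/(qB) = (6.64×10^-27)(1.77×10^6) / [(2×1.60×10^-19)(8.86×10^-3)] = 4.15 m.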